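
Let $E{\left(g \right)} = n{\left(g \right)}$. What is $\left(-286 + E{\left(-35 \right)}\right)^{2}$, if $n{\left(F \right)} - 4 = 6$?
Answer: $76176$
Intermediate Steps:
$n{\left(F \right)} = 10$ ($n{\left(F \right)} = 4 + 6 = 10$)
$E{\left(g \right)} = 10$
$\left(-286 + E{\left(-35 \right)}\right)^{2} = \left(-286 + 10\right)^{2} = \left(-276\right)^{2} = 76176$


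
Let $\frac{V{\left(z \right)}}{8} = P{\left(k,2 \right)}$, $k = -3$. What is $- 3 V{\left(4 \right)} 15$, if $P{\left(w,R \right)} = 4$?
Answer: $-1440$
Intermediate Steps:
$V{\left(z \right)} = 32$ ($V{\left(z \right)} = 8 \cdot 4 = 32$)
$- 3 V{\left(4 \right)} 15 = \left(-3\right) 32 \cdot 15 = \left(-96\right) 15 = -1440$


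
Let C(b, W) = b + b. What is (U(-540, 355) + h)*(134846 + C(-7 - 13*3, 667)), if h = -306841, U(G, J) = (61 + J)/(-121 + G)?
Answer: -27331118505018/661 ≈ -4.1348e+10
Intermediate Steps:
U(G, J) = (61 + J)/(-121 + G)
C(b, W) = 2*b
(U(-540, 355) + h)*(134846 + C(-7 - 13*3, 667)) = ((61 + 355)/(-121 - 540) - 306841)*(134846 + 2*(-7 - 13*3)) = (416/(-661) - 306841)*(134846 + 2*(-7 - 39)) = (-1/661*416 - 306841)*(134846 + 2*(-46)) = (-416/661 - 306841)*(134846 - 92) = -202822317/661*134754 = -27331118505018/661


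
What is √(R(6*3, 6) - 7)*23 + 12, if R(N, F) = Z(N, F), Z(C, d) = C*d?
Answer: 12 + 23*√101 ≈ 243.15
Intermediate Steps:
R(N, F) = F*N (R(N, F) = N*F = F*N)
√(R(6*3, 6) - 7)*23 + 12 = √(6*(6*3) - 7)*23 + 12 = √(6*18 - 7)*23 + 12 = √(108 - 7)*23 + 12 = √101*23 + 12 = 23*√101 + 12 = 12 + 23*√101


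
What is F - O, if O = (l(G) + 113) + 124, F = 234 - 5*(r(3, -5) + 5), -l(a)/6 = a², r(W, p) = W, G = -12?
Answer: 821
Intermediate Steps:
l(a) = -6*a²
F = 194 (F = 234 - 5*(3 + 5) = 234 - 5*8 = 234 - 40 = 194)
O = -627 (O = (-6*(-12)² + 113) + 124 = (-6*144 + 113) + 124 = (-864 + 113) + 124 = -751 + 124 = -627)
F - O = 194 - 1*(-627) = 194 + 627 = 821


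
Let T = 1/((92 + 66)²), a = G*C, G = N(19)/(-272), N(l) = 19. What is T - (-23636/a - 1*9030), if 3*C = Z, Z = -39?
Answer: 11377542725/324532 ≈ 35058.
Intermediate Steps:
C = -13 (C = (⅓)*(-39) = -13)
G = -19/272 (G = 19/(-272) = 19*(-1/272) = -19/272 ≈ -0.069853)
a = 247/272 (a = -19/272*(-13) = 247/272 ≈ 0.90809)
T = 1/24964 (T = 1/(158²) = 1/24964 ≈ 4.0058e-5)
T - (-23636/a - 1*9030) = 1/24964 - (-23636/247/272 - 1*9030) = 1/24964 - (-23636*272/247 - 9030) = 1/24964 - (-338368/13 - 9030) = 1/24964 - 1*(-455758/13) = 1/24964 + 455758/13 = 11377542725/324532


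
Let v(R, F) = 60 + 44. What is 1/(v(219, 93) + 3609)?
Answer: 1/3713 ≈ 0.00026932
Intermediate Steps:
v(R, F) = 104
1/(v(219, 93) + 3609) = 1/(104 + 3609) = 1/3713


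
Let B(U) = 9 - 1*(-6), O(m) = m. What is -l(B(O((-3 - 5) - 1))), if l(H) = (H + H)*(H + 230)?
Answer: -7350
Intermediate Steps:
B(U) = 15 (B(U) = 9 + 6 = 15)
l(H) = 2*H*(230 + H) (l(H) = (2*H)*(230 + H) = 2*H*(230 + H))
-l(B(O((-3 - 5) - 1))) = -2*15*(230 + 15) = -2*15*245 = -1*7350 = -7350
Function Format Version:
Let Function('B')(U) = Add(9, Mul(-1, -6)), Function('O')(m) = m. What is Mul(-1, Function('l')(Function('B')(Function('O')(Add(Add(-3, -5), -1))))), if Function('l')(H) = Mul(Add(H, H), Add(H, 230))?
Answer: -7350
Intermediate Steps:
Function('B')(U) = 15 (Function('B')(U) = Add(9, 6) = 15)
Function('l')(H) = Mul(2, H, Add(230, H)) (Function('l')(H) = Mul(Mul(2, H), Add(230, H)) = Mul(2, H, Add(230, H)))
Mul(-1, Function('l')(Function('B')(Function('O')(Add(Add(-3, -5), -1))))) = Mul(-1, Mul(2, 15, Add(230, 15))) = Mul(-1, Mul(2, 15, 245)) = Mul(-1, 7350) = -7350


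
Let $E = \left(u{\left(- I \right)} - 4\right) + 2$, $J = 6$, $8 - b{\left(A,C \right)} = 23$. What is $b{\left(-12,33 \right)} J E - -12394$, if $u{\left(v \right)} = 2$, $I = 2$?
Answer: $12394$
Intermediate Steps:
$b{\left(A,C \right)} = -15$ ($b{\left(A,C \right)} = 8 - 23 = -15$)
$E = 0$ ($E = \left(2 - 4\right) + 2 = -2 + 2 = 0$)
$b{\left(-12,33 \right)} J E - -12394 = - 15 \cdot 6 \cdot 0 - -12394 = \left(-15\right) 0 + 12394 = 0 + 12394 = 12394$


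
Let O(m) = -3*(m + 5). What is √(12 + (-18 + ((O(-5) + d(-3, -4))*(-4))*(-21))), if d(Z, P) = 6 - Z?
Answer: 5*√30 ≈ 27.386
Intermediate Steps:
O(m) = -15 - 3*m (O(m) = -3*(5 + m) = -15 - 3*m)
√(12 + (-18 + ((O(-5) + d(-3, -4))*(-4))*(-21))) = √(12 + (-18 + (((-15 - 3*(-5)) + (6 - 1*(-3)))*(-4))*(-21))) = √(12 + (-18 + (((-15 + 15) + (6 + 3))*(-4))*(-21))) = √(12 + (-18 + ((0 + 9)*(-4))*(-21))) = √(12 + (-18 + (9*(-4))*(-21))) = √(12 + (-18 - 36*(-21))) = √(12 + (-18 + 756)) = √(12 + 738) = √750 = 5*√30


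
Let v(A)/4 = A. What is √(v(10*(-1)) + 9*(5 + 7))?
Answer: 2*√17 ≈ 8.2462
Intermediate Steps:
v(A) = 4*A
√(v(10*(-1)) + 9*(5 + 7)) = √(4*(10*(-1)) + 9*(5 + 7)) = √(4*(-10) + 9*12) = √(-40 + 108) = √68 = 2*√17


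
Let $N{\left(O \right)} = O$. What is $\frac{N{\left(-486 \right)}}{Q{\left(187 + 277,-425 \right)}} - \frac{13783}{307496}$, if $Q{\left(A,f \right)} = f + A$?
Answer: $- \frac{7141933}{571064} \approx -12.506$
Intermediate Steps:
$Q{\left(A,f \right)} = A + f$
$\frac{N{\left(-486 \right)}}{Q{\left(187 + 277,-425 \right)}} - \frac{13783}{307496} = - \frac{486}{\left(187 + 277\right) - 425} - \frac{13783}{307496} = - \frac{486}{464 - 425} - \frac{1969}{43928} = - \frac{486}{39} - \frac{1969}{43928} = \left(-486\right) \frac{1}{39} - \frac{1969}{43928} = - \frac{162}{13} - \frac{1969}{43928} = - \frac{7141933}{571064}$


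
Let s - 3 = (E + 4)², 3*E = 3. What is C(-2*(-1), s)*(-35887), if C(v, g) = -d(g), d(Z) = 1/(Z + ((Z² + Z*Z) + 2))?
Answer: 2111/94 ≈ 22.457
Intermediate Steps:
E = 1 (E = (⅓)*3 = 1)
s = 28 (s = 3 + (1 + 4)² = 3 + 5² = 3 + 25 = 28)
d(Z) = 1/(2 + Z + 2*Z²) (d(Z) = 1/(Z + ((Z² + Z²) + 2)) = 1/(Z + (2*Z² + 2)) = 1/(Z + (2 + 2*Z²)) = 1/(2 + Z + 2*Z²))
C(v, g) = -1/(2 + g + 2*g²)
C(-2*(-1), s)*(-35887) = -1/(2 + 28 + 2*28²)*(-35887) = -1/(2 + 28 + 2*784)*(-35887) = -1/(2 + 28 + 1568)*(-35887) = -1/1598*(-35887) = 2111/94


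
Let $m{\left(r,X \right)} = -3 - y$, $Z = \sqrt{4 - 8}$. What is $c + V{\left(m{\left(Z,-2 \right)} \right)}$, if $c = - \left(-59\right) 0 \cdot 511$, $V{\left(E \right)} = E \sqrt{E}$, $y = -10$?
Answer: $7 \sqrt{7} \approx 18.52$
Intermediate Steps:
$Z = 2 i$ ($Z = \sqrt{-4} = 2 i \approx 2.0 i$)
$m{\left(r,X \right)} = 7$ ($m{\left(r,X \right)} = -3 - -10 = -3 + 10 = 7$)
$V{\left(E \right)} = E^{\frac{3}{2}}$
$c = 0$ ($c = - 0 \cdot 511 = \left(-1\right) 0 = 0$)
$c + V{\left(m{\left(Z,-2 \right)} \right)} = 0 + 7^{\frac{3}{2}} = 0 + 7 \sqrt{7} = 7 \sqrt{7}$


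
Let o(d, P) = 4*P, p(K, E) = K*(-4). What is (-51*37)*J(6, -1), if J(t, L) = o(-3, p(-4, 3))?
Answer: -120768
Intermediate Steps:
p(K, E) = -4*K
J(t, L) = 64 (J(t, L) = 4*(-4*(-4)) = 4*16 = 64)
(-51*37)*J(6, -1) = -51*37*64 = -1887*64 = -120768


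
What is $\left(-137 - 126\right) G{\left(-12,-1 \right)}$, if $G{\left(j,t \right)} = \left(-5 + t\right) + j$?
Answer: $4734$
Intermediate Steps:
$G{\left(j,t \right)} = -5 + j + t$
$\left(-137 - 126\right) G{\left(-12,-1 \right)} = \left(-137 - 126\right) \left(-5 - 12 - 1\right) = \left(-263\right) \left(-18\right) = 4734$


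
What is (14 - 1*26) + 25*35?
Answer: 863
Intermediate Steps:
(14 - 1*26) + 25*35 = (14 - 26) + 875 = -12 + 875 = 863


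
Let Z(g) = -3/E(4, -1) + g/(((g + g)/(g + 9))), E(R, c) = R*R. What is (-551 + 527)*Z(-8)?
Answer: -15/2 ≈ -7.5000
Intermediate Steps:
E(R, c) = R**2
Z(g) = 69/16 + g/2 (Z(g) = -3/(4**2) + g/(((g + g)/(g + 9))) = -3/16 + g/(((2*g)/(9 + g))) = -3*1/16 + g/((2*g/(9 + g))) = -3/16 + g*((9 + g)/(2*g)) = -3/16 + (9/2 + g/2) = 69/16 + g/2)
(-551 + 527)*Z(-8) = (-551 + 527)*(69/16 + (1/2)*(-8)) = -24*(69/16 - 4) = -24*5/16 = -15/2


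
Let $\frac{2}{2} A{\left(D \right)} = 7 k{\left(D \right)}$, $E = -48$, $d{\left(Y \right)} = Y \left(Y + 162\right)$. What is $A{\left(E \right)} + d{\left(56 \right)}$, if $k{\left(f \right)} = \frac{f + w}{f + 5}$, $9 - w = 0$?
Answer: $\frac{525217}{43} \approx 12214.0$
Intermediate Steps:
$w = 9$ ($w = 9 - 0 = 9 + 0 = 9$)
$k{\left(f \right)} = \frac{9 + f}{5 + f}$ ($k{\left(f \right)} = \frac{f + 9}{f + 5} = \frac{9 + f}{5 + f}$)
$d{\left(Y \right)} = Y \left(162 + Y\right)$
$A{\left(D \right)} = \frac{7 \left(9 + D\right)}{5 + D}$ ($A{\left(D \right)} = 7 \frac{9 + D}{5 + D} = \frac{7 \left(9 + D\right)}{5 + D}$)
$A{\left(E \right)} + d{\left(56 \right)} = \frac{7 \left(9 - 48\right)}{5 - 48} + 56 \left(162 + 56\right) = 7 \frac{1}{-43} \left(-39\right) + 56 \cdot 218 = 7 \left(- \frac{1}{43}\right) \left(-39\right) + 12208 = \frac{273}{43} + 12208 = \frac{525217}{43}$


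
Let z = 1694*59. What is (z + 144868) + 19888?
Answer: 264702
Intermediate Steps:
z = 99946
(z + 144868) + 19888 = (99946 + 144868) + 19888 = 244814 + 19888 = 264702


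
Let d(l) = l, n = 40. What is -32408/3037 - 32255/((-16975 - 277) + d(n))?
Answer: -459848061/52272844 ≈ -8.7971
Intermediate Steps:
-32408/3037 - 32255/((-16975 - 277) + d(n)) = -32408/3037 - 32255/((-16975 - 277) + 40) = -32408*1/3037 - 32255/(-17252 + 40) = -32408/3037 - 32255/(-17212) = -32408/3037 - 32255*(-1/17212) = -32408/3037 + 32255/17212 = -459848061/52272844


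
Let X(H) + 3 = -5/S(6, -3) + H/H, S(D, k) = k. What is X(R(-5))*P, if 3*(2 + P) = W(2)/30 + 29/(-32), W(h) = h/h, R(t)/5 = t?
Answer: 3299/4320 ≈ 0.76366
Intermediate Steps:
R(t) = 5*t
X(H) = -1/3 (X(H) = -3 + (-5/(-3) + H/H) = -3 + (-5*(-1/3) + 1) = -3 + (5/3 + 1) = -3 + 8/3 = -1/3)
W(h) = 1
P = -3299/1440 (P = -2 + (1/30 + 29/(-32))/3 = -2 + (1*(1/30) + 29*(-1/32))/3 = -2 + (1/30 - 29/32)/3 = -2 + (1/3)*(-419/480) = -2 - 419/1440 = -3299/1440 ≈ -2.2910)
X(R(-5))*P = -1/3*(-3299/1440) = 3299/4320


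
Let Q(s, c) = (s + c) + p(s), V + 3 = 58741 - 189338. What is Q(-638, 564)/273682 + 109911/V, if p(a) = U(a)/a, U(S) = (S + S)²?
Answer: -15211808951/17871434600 ≈ -0.85118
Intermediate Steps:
U(S) = 4*S² (U(S) = (2*S)² = 4*S²)
V = -130600 (V = -3 + (58741 - 189338) = -3 - 130597 = -130600)
p(a) = 4*a (p(a) = (4*a²)/a = 4*a)
Q(s, c) = c + 5*s (Q(s, c) = (s + c) + 4*s = (c + s) + 4*s = c + 5*s)
Q(-638, 564)/273682 + 109911/V = (564 + 5*(-638))/273682 + 109911/(-130600) = (564 - 3190)*(1/273682) + 109911*(-1/130600) = -2626*1/273682 - 109911/130600 = -1313/136841 - 109911/130600 = -15211808951/17871434600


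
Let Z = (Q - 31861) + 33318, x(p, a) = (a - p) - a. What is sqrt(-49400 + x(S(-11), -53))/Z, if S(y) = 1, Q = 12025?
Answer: I*sqrt(5489)/4494 ≈ 0.016486*I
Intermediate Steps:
x(p, a) = -p
Z = 13482 (Z = (12025 - 31861) + 33318 = -19836 + 33318 = 13482)
sqrt(-49400 + x(S(-11), -53))/Z = sqrt(-49400 - 1*1)/13482 = sqrt(-49400 - 1)*(1/13482) = sqrt(-49401)*(1/13482) = (3*I*sqrt(5489))*(1/13482) = I*sqrt(5489)/4494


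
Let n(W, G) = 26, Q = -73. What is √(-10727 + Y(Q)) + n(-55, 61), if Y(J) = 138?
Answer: 26 + I*√10589 ≈ 26.0 + 102.9*I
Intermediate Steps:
√(-10727 + Y(Q)) + n(-55, 61) = √(-10727 + 138) + 26 = √(-10589) + 26 = I*√10589 + 26 = 26 + I*√10589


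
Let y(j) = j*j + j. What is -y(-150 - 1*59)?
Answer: -43472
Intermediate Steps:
y(j) = j + j² (y(j) = j² + j = j + j²)
-y(-150 - 1*59) = -(-150 - 1*59)*(1 + (-150 - 1*59)) = -(-150 - 59)*(1 + (-150 - 59)) = -(-209)*(1 - 209) = -(-209)*(-208) = -1*43472 = -43472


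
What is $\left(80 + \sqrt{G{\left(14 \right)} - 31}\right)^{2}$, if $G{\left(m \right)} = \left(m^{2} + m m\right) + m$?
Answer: $6775 + 800 \sqrt{15} \approx 9873.4$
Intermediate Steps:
$G{\left(m \right)} = m + 2 m^{2}$ ($G{\left(m \right)} = \left(m^{2} + m^{2}\right) + m = 2 m^{2} + m = m + 2 m^{2}$)
$\left(80 + \sqrt{G{\left(14 \right)} - 31}\right)^{2} = \left(80 + \sqrt{14 \left(1 + 2 \cdot 14\right) - 31}\right)^{2} = \left(80 + \sqrt{14 \left(1 + 28\right) - 31}\right)^{2} = \left(80 + \sqrt{14 \cdot 29 - 31}\right)^{2} = \left(80 + \sqrt{406 - 31}\right)^{2} = \left(80 + \sqrt{375}\right)^{2} = \left(80 + 5 \sqrt{15}\right)^{2}$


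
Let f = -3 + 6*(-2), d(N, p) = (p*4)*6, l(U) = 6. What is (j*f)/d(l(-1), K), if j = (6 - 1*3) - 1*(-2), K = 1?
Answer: -25/8 ≈ -3.1250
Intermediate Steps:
d(N, p) = 24*p (d(N, p) = (4*p)*6 = 24*p)
f = -15 (f = -3 - 12 = -15)
j = 5 (j = (6 - 3) + 2 = 3 + 2 = 5)
(j*f)/d(l(-1), K) = (5*(-15))/((24*1)) = -75/24 = -75*1/24 = -25/8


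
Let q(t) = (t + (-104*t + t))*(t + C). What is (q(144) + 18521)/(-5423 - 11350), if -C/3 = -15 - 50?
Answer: 4960711/16773 ≈ 295.76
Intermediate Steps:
C = 195 (C = -3*(-15 - 50) = -3*(-65) = 195)
q(t) = -102*t*(195 + t) (q(t) = (t + (-104*t + t))*(t + 195) = (t - 103*t)*(195 + t) = (-102*t)*(195 + t) = -102*t*(195 + t))
(q(144) + 18521)/(-5423 - 11350) = (-102*144*(195 + 144) + 18521)/(-5423 - 11350) = (-102*144*339 + 18521)/(-16773) = (-4979232 + 18521)*(-1/16773) = -4960711*(-1/16773) = 4960711/16773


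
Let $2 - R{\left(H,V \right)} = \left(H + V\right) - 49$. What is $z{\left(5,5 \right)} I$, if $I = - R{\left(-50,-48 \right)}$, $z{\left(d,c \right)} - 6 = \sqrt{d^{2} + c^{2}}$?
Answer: $-894 - 745 \sqrt{2} \approx -1947.6$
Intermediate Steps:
$R{\left(H,V \right)} = 51 - H - V$ ($R{\left(H,V \right)} = 2 - \left(\left(H + V\right) - 49\right) = 2 - \left(-49 + H + V\right) = 51 - H - V$)
$z{\left(d,c \right)} = 6 + \sqrt{c^{2} + d^{2}}$ ($z{\left(d,c \right)} = 6 + \sqrt{d^{2} + c^{2}} = 6 + \sqrt{c^{2} + d^{2}}$)
$I = -149$ ($I = - (51 - -50 - -48) = - (51 + 50 + 48) = \left(-1\right) 149 = -149$)
$z{\left(5,5 \right)} I = \left(6 + \sqrt{5^{2} + 5^{2}}\right) \left(-149\right) = \left(6 + \sqrt{25 + 25}\right) \left(-149\right) = \left(6 + \sqrt{50}\right) \left(-149\right) = \left(6 + 5 \sqrt{2}\right) \left(-149\right) = -894 - 745 \sqrt{2}$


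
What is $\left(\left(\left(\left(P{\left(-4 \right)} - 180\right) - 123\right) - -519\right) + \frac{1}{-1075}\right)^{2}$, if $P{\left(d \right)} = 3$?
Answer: $\frac{55424459776}{1155625} \approx 47961.0$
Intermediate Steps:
$\left(\left(\left(\left(P{\left(-4 \right)} - 180\right) - 123\right) - -519\right) + \frac{1}{-1075}\right)^{2} = \left(\left(\left(\left(3 - 180\right) - 123\right) - -519\right) + \frac{1}{-1075}\right)^{2} = \left(\left(\left(\left(3 - 180\right) - 123\right) + 519\right) - \frac{1}{1075}\right)^{2} = \left(\left(\left(-177 - 123\right) + 519\right) - \frac{1}{1075}\right)^{2} = \left(\left(-300 + 519\right) - \frac{1}{1075}\right)^{2} = \left(219 - \frac{1}{1075}\right)^{2} = \left(\frac{235424}{1075}\right)^{2} = \frac{55424459776}{1155625}$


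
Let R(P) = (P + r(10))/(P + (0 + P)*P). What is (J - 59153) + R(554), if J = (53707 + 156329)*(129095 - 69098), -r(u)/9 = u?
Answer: 1937287104060397/153735 ≈ 1.2601e+10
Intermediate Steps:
r(u) = -9*u
J = 12601529892 (J = 210036*59997 = 12601529892)
R(P) = (-90 + P)/(P + P²) (R(P) = (P - 9*10)/(P + (0 + P)*P) = (P - 90)/(P + P*P) = (-90 + P)/(P + P²))
(J - 59153) + R(554) = (12601529892 - 59153) + (-90 + 554)/(554*(1 + 554)) = 12601470739 + (1/554)*464/555 = 12601470739 + (1/554)*(1/555)*464 = 12601470739 + 232/153735 = 1937287104060397/153735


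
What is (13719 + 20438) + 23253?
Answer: 57410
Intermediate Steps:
(13719 + 20438) + 23253 = 34157 + 23253 = 57410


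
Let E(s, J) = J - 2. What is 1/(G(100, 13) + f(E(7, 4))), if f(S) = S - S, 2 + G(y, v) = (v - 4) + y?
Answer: 1/107 ≈ 0.0093458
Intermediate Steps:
G(y, v) = -6 + v + y (G(y, v) = -2 + ((v - 4) + y) = -2 + ((-4 + v) + y) = -2 + (-4 + v + y) = -6 + v + y)
E(s, J) = -2 + J
f(S) = 0
1/(G(100, 13) + f(E(7, 4))) = 1/((-6 + 13 + 100) + 0) = 1/(107 + 0) = 1/107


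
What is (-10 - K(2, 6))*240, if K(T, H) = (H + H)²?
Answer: -36960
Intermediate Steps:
K(T, H) = 4*H² (K(T, H) = (2*H)² = 4*H²)
(-10 - K(2, 6))*240 = (-10 - 4*6²)*240 = (-10 - 4*36)*240 = (-10 - 1*144)*240 = (-10 - 144)*240 = -154*240 = -36960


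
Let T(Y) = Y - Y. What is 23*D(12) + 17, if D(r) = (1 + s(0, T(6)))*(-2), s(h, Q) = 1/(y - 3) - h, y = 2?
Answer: 17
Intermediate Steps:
T(Y) = 0
s(h, Q) = -1 - h (s(h, Q) = 1/(2 - 3) - h = 1/(-1) - h = -1 - h)
D(r) = 0 (D(r) = (1 + (-1 - 1*0))*(-2) = (1 + (-1 + 0))*(-2) = (1 - 1)*(-2) = 0*(-2) = 0)
23*D(12) + 17 = 23*0 + 17 = 0 + 17 = 17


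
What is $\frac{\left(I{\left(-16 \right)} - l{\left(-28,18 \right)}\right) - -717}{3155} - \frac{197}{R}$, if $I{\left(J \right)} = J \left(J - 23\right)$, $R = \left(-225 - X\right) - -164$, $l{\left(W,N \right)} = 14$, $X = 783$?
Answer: $\frac{1741523}{2662820} \approx 0.65401$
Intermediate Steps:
$R = -844$ ($R = \left(-225 - 783\right) - -164 = \left(-225 - 783\right) + 164 = -1008 + 164 = -844$)
$I{\left(J \right)} = J \left(-23 + J\right)$
$\frac{\left(I{\left(-16 \right)} - l{\left(-28,18 \right)}\right) - -717}{3155} - \frac{197}{R} = \frac{\left(- 16 \left(-23 - 16\right) - 14\right) - -717}{3155} - \frac{197}{-844} = \left(\left(\left(-16\right) \left(-39\right) - 14\right) + 717\right) \frac{1}{3155} - - \frac{197}{844} = \left(\left(624 - 14\right) + 717\right) \frac{1}{3155} + \frac{197}{844} = \left(610 + 717\right) \frac{1}{3155} + \frac{197}{844} = 1327 \cdot \frac{1}{3155} + \frac{197}{844} = \frac{1327}{3155} + \frac{197}{844} = \frac{1741523}{2662820}$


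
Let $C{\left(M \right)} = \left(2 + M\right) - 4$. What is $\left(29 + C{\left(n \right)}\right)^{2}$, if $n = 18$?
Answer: $2025$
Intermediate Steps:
$C{\left(M \right)} = -2 + M$
$\left(29 + C{\left(n \right)}\right)^{2} = \left(29 + \left(-2 + 18\right)\right)^{2} = \left(29 + 16\right)^{2} = 45^{2} = 2025$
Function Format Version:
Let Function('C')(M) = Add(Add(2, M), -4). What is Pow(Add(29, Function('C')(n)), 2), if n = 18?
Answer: 2025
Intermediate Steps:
Function('C')(M) = Add(-2, M)
Pow(Add(29, Function('C')(n)), 2) = Pow(Add(29, Add(-2, 18)), 2) = Pow(Add(29, 16), 2) = Pow(45, 2) = 2025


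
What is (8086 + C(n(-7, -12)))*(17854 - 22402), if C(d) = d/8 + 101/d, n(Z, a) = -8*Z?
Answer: -515412333/14 ≈ -3.6815e+7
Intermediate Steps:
C(d) = 101/d + d/8 (C(d) = d*(1/8) + 101/d = d/8 + 101/d = 101/d + d/8)
(8086 + C(n(-7, -12)))*(17854 - 22402) = (8086 + (101/((-8*(-7))) + (-8*(-7))/8))*(17854 - 22402) = (8086 + (101/56 + (1/8)*56))*(-4548) = (8086 + (101*(1/56) + 7))*(-4548) = (8086 + (101/56 + 7))*(-4548) = (8086 + 493/56)*(-4548) = (453309/56)*(-4548) = -515412333/14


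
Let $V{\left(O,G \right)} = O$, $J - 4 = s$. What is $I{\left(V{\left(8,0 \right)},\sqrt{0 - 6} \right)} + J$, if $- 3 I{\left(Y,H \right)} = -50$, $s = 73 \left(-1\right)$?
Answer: $- \frac{157}{3} \approx -52.333$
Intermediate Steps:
$s = -73$
$J = -69$ ($J = 4 - 73 = -69$)
$I{\left(Y,H \right)} = \frac{50}{3}$ ($I{\left(Y,H \right)} = \left(- \frac{1}{3}\right) \left(-50\right) = \frac{50}{3}$)
$I{\left(V{\left(8,0 \right)},\sqrt{0 - 6} \right)} + J = \frac{50}{3} - 69 = - \frac{157}{3}$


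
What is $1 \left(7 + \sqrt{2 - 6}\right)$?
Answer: $7 + 2 i \approx 7.0 + 2.0 i$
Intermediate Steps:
$1 \left(7 + \sqrt{2 - 6}\right) = 1 \left(7 + \sqrt{-4}\right) = 1 \left(7 + 2 i\right) = 7 + 2 i$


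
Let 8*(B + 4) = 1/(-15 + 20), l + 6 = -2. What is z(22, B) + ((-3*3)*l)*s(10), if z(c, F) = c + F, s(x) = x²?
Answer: 288721/40 ≈ 7218.0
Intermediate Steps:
l = -8 (l = -6 - 2 = -8)
B = -159/40 (B = -4 + 1/(8*(-15 + 20)) = -4 + (⅛)/5 = -4 + (⅛)*(⅕) = -4 + 1/40 = -159/40 ≈ -3.9750)
z(c, F) = F + c
z(22, B) + ((-3*3)*l)*s(10) = (-159/40 + 22) + (-3*3*(-8))*10² = 721/40 - 9*(-8)*100 = 721/40 + 72*100 = 721/40 + 7200 = 288721/40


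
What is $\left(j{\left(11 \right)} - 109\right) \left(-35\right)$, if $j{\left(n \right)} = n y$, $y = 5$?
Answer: $1890$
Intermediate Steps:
$j{\left(n \right)} = 5 n$ ($j{\left(n \right)} = n 5 = 5 n$)
$\left(j{\left(11 \right)} - 109\right) \left(-35\right) = \left(5 \cdot 11 - 109\right) \left(-35\right) = \left(55 - 109\right) \left(-35\right) = \left(-54\right) \left(-35\right) = 1890$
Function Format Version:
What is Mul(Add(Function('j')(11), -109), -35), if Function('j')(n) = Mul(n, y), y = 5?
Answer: 1890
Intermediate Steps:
Function('j')(n) = Mul(5, n) (Function('j')(n) = Mul(n, 5) = Mul(5, n))
Mul(Add(Function('j')(11), -109), -35) = Mul(Add(Mul(5, 11), -109), -35) = Mul(Add(55, -109), -35) = Mul(-54, -35) = 1890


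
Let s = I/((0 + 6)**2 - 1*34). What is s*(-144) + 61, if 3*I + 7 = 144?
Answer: -3227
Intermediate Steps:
I = 137/3 (I = -7/3 + (1/3)*144 = -7/3 + 48 = 137/3 ≈ 45.667)
s = 137/6 (s = 137/(3*((0 + 6)**2 - 1*34)) = 137/(3*(6**2 - 34)) = 137/(3*(36 - 34)) = (137/3)/2 = (137/3)*(1/2) = 137/6 ≈ 22.833)
s*(-144) + 61 = (137/6)*(-144) + 61 = -3288 + 61 = -3227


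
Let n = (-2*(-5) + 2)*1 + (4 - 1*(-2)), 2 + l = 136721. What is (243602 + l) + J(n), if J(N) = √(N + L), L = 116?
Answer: 380321 + √134 ≈ 3.8033e+5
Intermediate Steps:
l = 136719 (l = -2 + 136721 = 136719)
n = 18 (n = (10 + 2)*1 + (4 + 2) = 12*1 + 6 = 12 + 6 = 18)
J(N) = √(116 + N) (J(N) = √(N + 116) = √(116 + N))
(243602 + l) + J(n) = (243602 + 136719) + √(116 + 18) = 380321 + √134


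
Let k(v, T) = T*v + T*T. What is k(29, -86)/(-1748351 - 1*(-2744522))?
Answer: 1634/332057 ≈ 0.0049208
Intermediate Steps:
k(v, T) = T**2 + T*v (k(v, T) = T*v + T**2 = T**2 + T*v)
k(29, -86)/(-1748351 - 1*(-2744522)) = (-86*(-86 + 29))/(-1748351 - 1*(-2744522)) = (-86*(-57))/(-1748351 + 2744522) = 4902/996171 = 4902*(1/996171) = 1634/332057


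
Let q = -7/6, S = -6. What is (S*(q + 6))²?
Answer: 841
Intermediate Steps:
q = -7/6 (q = -7*⅙ = -7/6 ≈ -1.1667)
(S*(q + 6))² = (-6*(-7/6 + 6))² = (-6*29/6)² = (-29)² = 841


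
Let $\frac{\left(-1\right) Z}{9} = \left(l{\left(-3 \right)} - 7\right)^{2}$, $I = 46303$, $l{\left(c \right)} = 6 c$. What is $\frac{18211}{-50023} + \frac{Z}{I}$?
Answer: $- \frac{1124603308}{2316214969} \approx -0.48554$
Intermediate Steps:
$Z = -5625$ ($Z = - 9 \left(6 \left(-3\right) - 7\right)^{2} = - 9 \left(-18 - 7\right)^{2} = - 9 \left(-25\right)^{2} = \left(-9\right) 625 = -5625$)
$\frac{18211}{-50023} + \frac{Z}{I} = \frac{18211}{-50023} - \frac{5625}{46303} = 18211 \left(- \frac{1}{50023}\right) - \frac{5625}{46303} = - \frac{18211}{50023} - \frac{5625}{46303} = - \frac{1124603308}{2316214969}$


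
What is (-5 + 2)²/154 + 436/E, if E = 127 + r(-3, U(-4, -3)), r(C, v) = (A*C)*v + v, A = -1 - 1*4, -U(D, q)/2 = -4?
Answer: 69439/39270 ≈ 1.7682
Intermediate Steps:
U(D, q) = 8 (U(D, q) = -2*(-4) = 8)
A = -5 (A = -1 - 4 = -5)
r(C, v) = v - 5*C*v (r(C, v) = (-5*C)*v + v = -5*C*v + v = v - 5*C*v)
E = 255 (E = 127 + 8*(1 - 5*(-3)) = 127 + 8*(1 + 15) = 127 + 8*16 = 127 + 128 = 255)
(-5 + 2)²/154 + 436/E = (-5 + 2)²/154 + 436/255 = (-3)²*(1/154) + 436*(1/255) = 9*(1/154) + 436/255 = 9/154 + 436/255 = 69439/39270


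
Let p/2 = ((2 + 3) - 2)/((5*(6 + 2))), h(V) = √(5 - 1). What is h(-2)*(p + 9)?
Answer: 183/10 ≈ 18.300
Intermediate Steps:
h(V) = 2 (h(V) = √4 = 2)
p = 3/20 (p = 2*(((2 + 3) - 2)/((5*(6 + 2)))) = 2*((5 - 2)/((5*8))) = 2*(3/40) = 3/20 ≈ 0.15000)
h(-2)*(p + 9) = 2*(3/20 + 9) = 2*(183/20) = 183/10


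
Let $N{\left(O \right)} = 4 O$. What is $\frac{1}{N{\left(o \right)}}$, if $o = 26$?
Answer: $\frac{1}{104} \approx 0.0096154$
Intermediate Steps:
$\frac{1}{N{\left(o \right)}} = \frac{1}{4 \cdot 26} = \frac{1}{104}$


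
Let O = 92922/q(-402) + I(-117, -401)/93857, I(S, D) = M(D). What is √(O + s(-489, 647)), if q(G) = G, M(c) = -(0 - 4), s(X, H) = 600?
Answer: √14585914352593471/6288419 ≈ 19.205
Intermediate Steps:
M(c) = 4 (M(c) = -1*(-4) = 4)
I(S, D) = 4
O = -1453563091/6288419 (O = 92922/(-402) + 4/93857 = 92922*(-1/402) + 4*(1/93857) = -15487/67 + 4/93857 = -1453563091/6288419 ≈ -231.15)
√(O + s(-489, 647)) = √(-1453563091/6288419 + 600) = √(2319488309/6288419) = √14585914352593471/6288419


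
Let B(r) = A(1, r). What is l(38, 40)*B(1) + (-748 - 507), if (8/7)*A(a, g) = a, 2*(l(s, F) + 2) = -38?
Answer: -10187/8 ≈ -1273.4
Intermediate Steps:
l(s, F) = -21 (l(s, F) = -2 + (1/2)*(-38) = -2 - 19 = -21)
A(a, g) = 7*a/8
B(r) = 7/8 (B(r) = (7/8)*1 = 7/8)
l(38, 40)*B(1) + (-748 - 507) = -21*7/8 + (-748 - 507) = -147/8 - 1255 = -10187/8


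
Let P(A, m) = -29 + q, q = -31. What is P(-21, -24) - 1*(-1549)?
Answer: 1489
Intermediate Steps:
P(A, m) = -60 (P(A, m) = -29 - 31 = -60)
P(-21, -24) - 1*(-1549) = -60 - 1*(-1549) = -60 + 1549 = 1489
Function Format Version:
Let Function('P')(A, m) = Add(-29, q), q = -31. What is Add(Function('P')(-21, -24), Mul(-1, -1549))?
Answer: 1489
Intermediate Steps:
Function('P')(A, m) = -60 (Function('P')(A, m) = Add(-29, -31) = -60)
Add(Function('P')(-21, -24), Mul(-1, -1549)) = Add(-60, Mul(-1, -1549)) = Add(-60, 1549) = 1489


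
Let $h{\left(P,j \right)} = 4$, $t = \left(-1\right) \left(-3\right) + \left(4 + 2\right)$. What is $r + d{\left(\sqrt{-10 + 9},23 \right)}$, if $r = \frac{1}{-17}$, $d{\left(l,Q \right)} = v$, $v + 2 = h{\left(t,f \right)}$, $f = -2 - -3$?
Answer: $\frac{33}{17} \approx 1.9412$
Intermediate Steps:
$t = 9$ ($t = 3 + 6 = 9$)
$f = 1$ ($f = -2 + 3 = 1$)
$v = 2$ ($v = -2 + 4 = 2$)
$d{\left(l,Q \right)} = 2$
$r = - \frac{1}{17} \approx -0.058824$
$r + d{\left(\sqrt{-10 + 9},23 \right)} = - \frac{1}{17} + 2 = \frac{33}{17}$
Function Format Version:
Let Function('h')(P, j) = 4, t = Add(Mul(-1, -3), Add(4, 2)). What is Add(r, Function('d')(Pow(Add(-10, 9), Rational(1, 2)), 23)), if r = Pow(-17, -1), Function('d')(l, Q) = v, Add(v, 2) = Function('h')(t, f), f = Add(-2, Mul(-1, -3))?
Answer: Rational(33, 17) ≈ 1.9412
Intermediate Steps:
t = 9 (t = Add(3, 6) = 9)
f = 1 (f = Add(-2, 3) = 1)
v = 2 (v = Add(-2, 4) = 2)
Function('d')(l, Q) = 2
r = Rational(-1, 17) ≈ -0.058824
Add(r, Function('d')(Pow(Add(-10, 9), Rational(1, 2)), 23)) = Add(Rational(-1, 17), 2) = Rational(33, 17)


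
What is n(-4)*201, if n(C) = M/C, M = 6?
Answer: -603/2 ≈ -301.50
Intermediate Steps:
n(C) = 6/C
n(-4)*201 = (6/(-4))*201 = (6*(-¼))*201 = -3/2*201 = -603/2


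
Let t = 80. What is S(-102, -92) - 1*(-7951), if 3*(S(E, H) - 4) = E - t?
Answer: 23683/3 ≈ 7894.3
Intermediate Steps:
S(E, H) = -68/3 + E/3 (S(E, H) = 4 + (E - 1*80)/3 = 4 + (E - 80)/3 = 4 + (-80 + E)/3 = 4 + (-80/3 + E/3) = -68/3 + E/3)
S(-102, -92) - 1*(-7951) = (-68/3 + (1/3)*(-102)) - 1*(-7951) = (-68/3 - 34) + 7951 = -170/3 + 7951 = 23683/3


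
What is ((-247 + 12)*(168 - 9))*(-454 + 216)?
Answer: 8892870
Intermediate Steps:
((-247 + 12)*(168 - 9))*(-454 + 216) = -235*159*(-238) = -37365*(-238) = 8892870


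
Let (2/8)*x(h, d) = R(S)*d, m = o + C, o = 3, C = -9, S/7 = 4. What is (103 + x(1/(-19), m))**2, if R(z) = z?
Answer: 323761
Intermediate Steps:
S = 28 (S = 7*4 = 28)
m = -6 (m = 3 - 9 = -6)
x(h, d) = 112*d (x(h, d) = 4*(28*d) = 112*d)
(103 + x(1/(-19), m))**2 = (103 + 112*(-6))**2 = (103 - 672)**2 = (-569)**2 = 323761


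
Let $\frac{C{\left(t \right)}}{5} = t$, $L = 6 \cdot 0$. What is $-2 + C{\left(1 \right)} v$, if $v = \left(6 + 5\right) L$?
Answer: $-2$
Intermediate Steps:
$L = 0$
$C{\left(t \right)} = 5 t$
$v = 0$ ($v = \left(6 + 5\right) 0 = 11 \cdot 0 = 0$)
$-2 + C{\left(1 \right)} v = -2 + 5 \cdot 1 \cdot 0 = -2 + 5 \cdot 0 = -2 + 0 = -2$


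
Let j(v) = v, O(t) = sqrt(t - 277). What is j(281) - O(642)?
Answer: 281 - sqrt(365) ≈ 261.90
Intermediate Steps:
O(t) = sqrt(-277 + t)
j(281) - O(642) = 281 - sqrt(-277 + 642) = 281 - sqrt(365)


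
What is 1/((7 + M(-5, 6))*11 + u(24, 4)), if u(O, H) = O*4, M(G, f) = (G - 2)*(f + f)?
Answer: -1/751 ≈ -0.0013316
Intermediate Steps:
M(G, f) = 2*f*(-2 + G) (M(G, f) = (-2 + G)*(2*f) = 2*f*(-2 + G))
u(O, H) = 4*O
1/((7 + M(-5, 6))*11 + u(24, 4)) = 1/((7 + 2*6*(-2 - 5))*11 + 4*24) = 1/((7 + 2*6*(-7))*11 + 96) = 1/((7 - 84)*11 + 96) = 1/(-77*11 + 96) = 1/(-847 + 96) = 1/(-751) = -1/751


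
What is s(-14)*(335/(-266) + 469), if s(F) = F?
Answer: -124419/19 ≈ -6548.4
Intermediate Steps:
s(-14)*(335/(-266) + 469) = -14*(335/(-266) + 469) = -14*(335*(-1/266) + 469) = -14*(-335/266 + 469) = -14*124419/266 = -124419/19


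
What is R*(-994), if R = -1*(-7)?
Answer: -6958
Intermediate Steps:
R = 7
R*(-994) = 7*(-994) = -6958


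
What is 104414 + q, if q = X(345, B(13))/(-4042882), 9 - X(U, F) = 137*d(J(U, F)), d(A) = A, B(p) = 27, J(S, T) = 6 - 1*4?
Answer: 422133481413/4042882 ≈ 1.0441e+5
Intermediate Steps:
J(S, T) = 2 (J(S, T) = 6 - 4 = 2)
X(U, F) = -265 (X(U, F) = 9 - 137*2 = 9 - 1*274 = 9 - 274 = -265)
q = 265/4042882 (q = -265/(-4042882) = -265*(-1/4042882) = 265/4042882 ≈ 6.5547e-5)
104414 + q = 104414 + 265/4042882 = 422133481413/4042882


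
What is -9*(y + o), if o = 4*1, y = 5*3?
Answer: -171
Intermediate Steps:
y = 15
o = 4
-9*(y + o) = -9*(15 + 4) = -9*19 = -171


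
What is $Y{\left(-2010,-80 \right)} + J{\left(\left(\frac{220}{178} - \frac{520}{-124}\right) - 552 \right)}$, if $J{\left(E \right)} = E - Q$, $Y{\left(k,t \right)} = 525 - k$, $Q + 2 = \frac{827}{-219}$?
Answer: $\frac{1204940998}{604221} \approx 1994.2$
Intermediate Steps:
$Q = - \frac{1265}{219}$ ($Q = -2 + \frac{827}{-219} = -2 + 827 \left(- \frac{1}{219}\right) = -2 - \frac{827}{219} = - \frac{1265}{219} \approx -5.7763$)
$J{\left(E \right)} = \frac{1265}{219} + E$ ($J{\left(E \right)} = E - - \frac{1265}{219} = E + \frac{1265}{219} = \frac{1265}{219} + E$)
$Y{\left(-2010,-80 \right)} + J{\left(\left(\frac{220}{178} - \frac{520}{-124}\right) - 552 \right)} = \left(525 - -2010\right) + \left(\frac{1265}{219} + \left(\left(\frac{220}{178} - \frac{520}{-124}\right) - 552\right)\right) = \left(525 + 2010\right) + \left(\frac{1265}{219} + \left(\left(220 \cdot \frac{1}{178} - - \frac{130}{31}\right) - 552\right)\right) = 2535 + \left(\frac{1265}{219} + \left(\left(\frac{110}{89} + \frac{130}{31}\right) - 552\right)\right) = 2535 + \left(\frac{1265}{219} + \left(\frac{14980}{2759} - 552\right)\right) = 2535 + \left(\frac{1265}{219} - \frac{1507988}{2759}\right) = 2535 - \frac{326759237}{604221} = \frac{1204940998}{604221}$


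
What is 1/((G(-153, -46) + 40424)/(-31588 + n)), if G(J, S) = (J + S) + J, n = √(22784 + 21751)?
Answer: -7897/10018 + √44535/40072 ≈ -0.78301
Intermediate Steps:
n = √44535 ≈ 211.03
G(J, S) = S + 2*J
1/((G(-153, -46) + 40424)/(-31588 + n)) = 1/(((-46 + 2*(-153)) + 40424)/(-31588 + √44535)) = 1/(((-46 - 306) + 40424)/(-31588 + √44535)) = 1/((-352 + 40424)/(-31588 + √44535)) = 1/(40072/(-31588 + √44535)) = -7897/10018 + √44535/40072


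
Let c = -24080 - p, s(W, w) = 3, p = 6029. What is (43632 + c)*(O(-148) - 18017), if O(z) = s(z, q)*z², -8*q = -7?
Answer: 644979485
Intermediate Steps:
q = 7/8 (q = -⅛*(-7) = 7/8 ≈ 0.87500)
O(z) = 3*z²
c = -30109 (c = -24080 - 1*6029 = -24080 - 6029 = -30109)
(43632 + c)*(O(-148) - 18017) = (43632 - 30109)*(3*(-148)² - 18017) = 13523*(3*21904 - 18017) = 13523*(65712 - 18017) = 13523*47695 = 644979485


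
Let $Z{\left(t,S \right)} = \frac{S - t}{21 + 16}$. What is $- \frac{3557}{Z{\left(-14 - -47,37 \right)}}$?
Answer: $- \frac{131609}{4} \approx -32902.0$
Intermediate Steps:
$Z{\left(t,S \right)} = - \frac{t}{37} + \frac{S}{37}$ ($Z{\left(t,S \right)} = \frac{S - t}{37} = \left(S - t\right) \frac{1}{37} = - \frac{t}{37} + \frac{S}{37}$)
$- \frac{3557}{Z{\left(-14 - -47,37 \right)}} = - \frac{3557}{- \frac{-14 - -47}{37} + \frac{1}{37} \cdot 37} = - \frac{3557}{- \frac{-14 + 47}{37} + 1} = - \frac{3557}{\left(- \frac{1}{37}\right) 33 + 1} = - \frac{3557}{- \frac{33}{37} + 1} = - \frac{3557}{\frac{4}{37}} = \left(-3557\right) \frac{37}{4} = - \frac{131609}{4}$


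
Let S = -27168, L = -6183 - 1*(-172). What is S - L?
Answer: -21157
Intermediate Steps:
L = -6011 (L = -6183 + 172 = -6011)
S - L = -27168 - 1*(-6011) = -27168 + 6011 = -21157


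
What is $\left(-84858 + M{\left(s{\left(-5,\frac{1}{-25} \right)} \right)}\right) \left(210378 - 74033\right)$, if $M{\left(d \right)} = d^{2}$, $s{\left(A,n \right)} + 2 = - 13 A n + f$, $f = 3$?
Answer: $- \frac{57848074834}{5} \approx -1.157 \cdot 10^{10}$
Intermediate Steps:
$s{\left(A,n \right)} = 1 - 13 A n$ ($s{\left(A,n \right)} = -2 + \left(- 13 A n + 3\right) = -2 - \left(-3 + 13 A n\right) = 1 - 13 A n$)
$\left(-84858 + M{\left(s{\left(-5,\frac{1}{-25} \right)} \right)}\right) \left(210378 - 74033\right) = \left(-84858 + \left(1 - - \frac{65}{-25}\right)^{2}\right) \left(210378 - 74033\right) = \left(-84858 + \left(1 - \left(-65\right) \left(- \frac{1}{25}\right)\right)^{2}\right) 136345 = \left(-84858 + \left(1 - \frac{13}{5}\right)^{2}\right) 136345 = \left(-84858 + \left(- \frac{8}{5}\right)^{2}\right) 136345 = \left(-84858 + \frac{64}{25}\right) 136345 = \left(- \frac{2121386}{25}\right) 136345 = - \frac{57848074834}{5}$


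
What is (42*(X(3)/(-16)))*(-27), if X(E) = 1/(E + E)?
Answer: 189/16 ≈ 11.813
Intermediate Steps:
X(E) = 1/(2*E)
(42*(X(3)/(-16)))*(-27) = (42*(((½)/3)/(-16)))*(-27) = (42*(((½)*(⅓))*(-1/16)))*(-27) = (42*((⅙)*(-1/16)))*(-27) = (42*(-1/96))*(-27) = -7/16*(-27) = 189/16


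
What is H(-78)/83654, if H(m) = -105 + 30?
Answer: -75/83654 ≈ -0.00089655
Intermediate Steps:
H(m) = -75
H(-78)/83654 = -75/83654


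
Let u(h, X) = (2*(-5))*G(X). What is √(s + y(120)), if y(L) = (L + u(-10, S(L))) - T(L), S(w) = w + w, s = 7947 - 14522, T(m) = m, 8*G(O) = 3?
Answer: I*√26315/2 ≈ 81.109*I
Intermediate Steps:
G(O) = 3/8 (G(O) = (⅛)*3 = 3/8)
s = -6575
S(w) = 2*w
u(h, X) = -15/4 (u(h, X) = (2*(-5))*(3/8) = -10*3/8 = -15/4)
y(L) = -15/4 (y(L) = (L - 15/4) - L = (-15/4 + L) - L = -15/4)
√(s + y(120)) = √(-6575 - 15/4) = √(-26315/4) = I*√26315/2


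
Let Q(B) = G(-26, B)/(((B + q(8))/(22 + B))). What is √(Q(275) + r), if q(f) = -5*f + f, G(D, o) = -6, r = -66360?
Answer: I*√597306/3 ≈ 257.62*I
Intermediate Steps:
q(f) = -4*f
Q(B) = -6*(22 + B)/(-32 + B) (Q(B) = -6*(22 + B)/(B - 4*8) = -6*(22 + B)/(B - 32) = -6*(22 + B)/(-32 + B))
√(Q(275) + r) = √(6*(-22 - 1*275)/(-32 + 275) - 66360) = √(6*(-22 - 275)/243 - 66360) = √(6*(1/243)*(-297) - 66360) = √(-22/3 - 66360) = √(-199102/3) = I*√597306/3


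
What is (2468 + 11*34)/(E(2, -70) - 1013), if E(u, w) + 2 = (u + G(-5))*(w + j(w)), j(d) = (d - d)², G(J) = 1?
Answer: -58/25 ≈ -2.3200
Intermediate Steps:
j(d) = 0 (j(d) = 0² = 0)
E(u, w) = -2 + w*(1 + u) (E(u, w) = -2 + (u + 1)*(w + 0) = -2 + (1 + u)*w = -2 + w*(1 + u))
(2468 + 11*34)/(E(2, -70) - 1013) = (2468 + 11*34)/((-2 - 70 + 2*(-70)) - 1013) = (2468 + 374)/((-2 - 70 - 140) - 1013) = 2842/(-212 - 1013) = 2842/(-1225) = 2842*(-1/1225) = -58/25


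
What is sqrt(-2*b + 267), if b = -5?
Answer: sqrt(277) ≈ 16.643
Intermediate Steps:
sqrt(-2*b + 267) = sqrt(-2*(-5) + 267) = sqrt(10 + 267) = sqrt(277)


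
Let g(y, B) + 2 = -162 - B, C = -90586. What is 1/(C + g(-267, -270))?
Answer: -1/90480 ≈ -1.1052e-5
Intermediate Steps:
g(y, B) = -164 - B (g(y, B) = -2 + (-162 - B) = -164 - B)
1/(C + g(-267, -270)) = 1/(-90586 + (-164 - 1*(-270))) = 1/(-90586 + (-164 + 270)) = 1/(-90586 + 106) = 1/(-90480) = -1/90480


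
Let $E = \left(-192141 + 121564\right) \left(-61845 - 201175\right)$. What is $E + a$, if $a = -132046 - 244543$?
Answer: $18562785951$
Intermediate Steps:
$E = 18563162540$ ($E = \left(-70577\right) \left(-263020\right) = 18563162540$)
$a = -376589$ ($a = -132046 - 244543 = -376589$)
$E + a = 18563162540 - 376589 = 18562785951$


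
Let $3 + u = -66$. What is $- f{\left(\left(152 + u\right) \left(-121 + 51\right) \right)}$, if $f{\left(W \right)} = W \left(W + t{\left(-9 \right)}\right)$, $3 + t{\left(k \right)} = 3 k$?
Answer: $-33930400$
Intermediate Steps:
$t{\left(k \right)} = -3 + 3 k$
$u = -69$ ($u = -3 - 66 = -69$)
$f{\left(W \right)} = W \left(-30 + W\right)$ ($f{\left(W \right)} = W \left(W + \left(-3 + 3 \left(-9\right)\right)\right) = W \left(W - 30\right) = W \left(-30 + W\right)$)
$- f{\left(\left(152 + u\right) \left(-121 + 51\right) \right)} = - \left(152 - 69\right) \left(-121 + 51\right) \left(-30 + \left(152 - 69\right) \left(-121 + 51\right)\right) = - 83 \left(-70\right) \left(-30 + 83 \left(-70\right)\right) = - \left(-5810\right) \left(-30 - 5810\right) = - \left(-5810\right) \left(-5840\right) = \left(-1\right) 33930400 = -33930400$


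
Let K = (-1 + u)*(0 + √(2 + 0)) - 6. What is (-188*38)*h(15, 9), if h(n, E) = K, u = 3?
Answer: 42864 - 14288*√2 ≈ 22658.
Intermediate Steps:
K = -6 + 2*√2 (K = (-1 + 3)*(0 + √(2 + 0)) - 6 = 2*(0 + √2) - 6 = 2*√2 - 6 = -6 + 2*√2 ≈ -3.1716)
h(n, E) = -6 + 2*√2
(-188*38)*h(15, 9) = (-188*38)*(-6 + 2*√2) = -7144*(-6 + 2*√2) = 42864 - 14288*√2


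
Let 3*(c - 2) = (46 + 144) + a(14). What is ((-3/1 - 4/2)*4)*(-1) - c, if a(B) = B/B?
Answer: -137/3 ≈ -45.667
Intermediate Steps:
a(B) = 1
c = 197/3 (c = 2 + ((46 + 144) + 1)/3 = 2 + (190 + 1)/3 = 2 + (⅓)*191 = 2 + 191/3 = 197/3 ≈ 65.667)
((-3/1 - 4/2)*4)*(-1) - c = ((-3/1 - 4/2)*4)*(-1) - 1*197/3 = ((-3*1 - 4*½)*4)*(-1) - 197/3 = ((-3 - 2)*4)*(-1) - 197/3 = -5*4*(-1) - 197/3 = -20*(-1) - 197/3 = 20 - 197/3 = -137/3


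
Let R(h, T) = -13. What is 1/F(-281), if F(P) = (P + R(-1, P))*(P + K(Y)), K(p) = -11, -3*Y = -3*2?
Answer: 1/85848 ≈ 1.1648e-5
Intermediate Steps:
Y = 2 (Y = -(-1)*2 = -1/3*(-6) = 2)
F(P) = (-13 + P)*(-11 + P) (F(P) = (P - 13)*(P - 11) = (-13 + P)*(-11 + P))
1/F(-281) = 1/(143 + (-281)**2 - 24*(-281)) = 1/(143 + 78961 + 6744) = 1/85848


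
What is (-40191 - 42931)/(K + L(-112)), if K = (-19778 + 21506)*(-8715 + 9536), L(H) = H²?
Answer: -41561/715616 ≈ -0.058077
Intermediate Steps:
K = 1418688 (K = 1728*821 = 1418688)
(-40191 - 42931)/(K + L(-112)) = (-40191 - 42931)/(1418688 + (-112)²) = -83122/(1418688 + 12544) = -83122/1431232 = -83122*1/1431232 = -41561/715616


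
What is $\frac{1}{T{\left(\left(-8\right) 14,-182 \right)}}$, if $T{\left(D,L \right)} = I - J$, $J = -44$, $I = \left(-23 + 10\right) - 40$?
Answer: $- \frac{1}{9} \approx -0.11111$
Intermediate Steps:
$I = -53$ ($I = -13 - 40 = -53$)
$T{\left(D,L \right)} = -9$ ($T{\left(D,L \right)} = -53 - -44 = -53 + 44 = -9$)
$\frac{1}{T{\left(\left(-8\right) 14,-182 \right)}} = \frac{1}{-9} = - \frac{1}{9}$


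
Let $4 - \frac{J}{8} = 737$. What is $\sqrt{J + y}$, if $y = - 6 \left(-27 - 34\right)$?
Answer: $i \sqrt{5498} \approx 74.148 i$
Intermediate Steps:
$y = 366$ ($y = \left(-6\right) \left(-61\right) = 366$)
$J = -5864$ ($J = 32 - 5896 = -5864$)
$\sqrt{J + y} = \sqrt{-5864 + 366} = \sqrt{-5498} = i \sqrt{5498}$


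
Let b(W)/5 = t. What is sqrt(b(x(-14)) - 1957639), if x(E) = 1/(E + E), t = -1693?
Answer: 6*I*sqrt(54614) ≈ 1402.2*I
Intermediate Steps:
x(E) = 1/(2*E)
b(W) = -8465 (b(W) = 5*(-1693) = -8465)
sqrt(b(x(-14)) - 1957639) = sqrt(-8465 - 1957639) = sqrt(-1966104) = 6*I*sqrt(54614)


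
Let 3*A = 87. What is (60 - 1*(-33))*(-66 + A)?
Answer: -3441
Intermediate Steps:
A = 29 (A = (⅓)*87 = 29)
(60 - 1*(-33))*(-66 + A) = (60 - 1*(-33))*(-66 + 29) = (60 + 33)*(-37) = 93*(-37) = -3441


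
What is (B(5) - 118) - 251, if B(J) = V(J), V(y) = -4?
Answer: -373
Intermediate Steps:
B(J) = -4
(B(5) - 118) - 251 = (-4 - 118) - 251 = -122 - 251 = -373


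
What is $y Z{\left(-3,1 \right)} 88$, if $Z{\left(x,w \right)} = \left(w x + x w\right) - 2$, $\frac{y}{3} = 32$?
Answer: $-67584$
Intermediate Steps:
$y = 96$ ($y = 3 \cdot 32 = 96$)
$Z{\left(x,w \right)} = -2 + 2 w x$ ($Z{\left(x,w \right)} = \left(w x + w x\right) - 2 = 2 w x - 2 = -2 + 2 w x$)
$y Z{\left(-3,1 \right)} 88 = 96 \left(-2 + 2 \cdot 1 \left(-3\right)\right) 88 = 96 \left(-2 - 6\right) 88 = 96 \left(-8\right) 88 = \left(-768\right) 88 = -67584$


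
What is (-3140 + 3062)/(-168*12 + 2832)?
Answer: -13/136 ≈ -0.095588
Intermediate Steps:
(-3140 + 3062)/(-168*12 + 2832) = -78/(-2016 + 2832) = -78/816 = -78*1/816 = -13/136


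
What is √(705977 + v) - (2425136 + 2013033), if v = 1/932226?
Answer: -4438169 + √613526004402341478/932226 ≈ -4.4373e+6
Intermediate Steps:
v = 1/932226 ≈ 1.0727e-6
√(705977 + v) - (2425136 + 2013033) = √(705977 + 1/932226) - (2425136 + 2013033) = √(658130114803/932226) - 1*4438169 = √613526004402341478/932226 - 4438169 = -4438169 + √613526004402341478/932226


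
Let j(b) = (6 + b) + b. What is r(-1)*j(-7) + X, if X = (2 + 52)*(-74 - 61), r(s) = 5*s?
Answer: -7250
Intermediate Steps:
X = -7290 (X = 54*(-135) = -7290)
j(b) = 6 + 2*b
r(-1)*j(-7) + X = (5*(-1))*(6 + 2*(-7)) - 7290 = -5*(6 - 14) - 7290 = -5*(-8) - 7290 = 40 - 7290 = -7250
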